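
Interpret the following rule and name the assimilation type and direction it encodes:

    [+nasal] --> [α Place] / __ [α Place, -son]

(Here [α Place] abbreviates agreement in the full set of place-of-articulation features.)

The rule copies the place features (abbreviated [Place]) from the environment onto the target, so the assimilating feature is place.
Since the environment is written after the underscore, the trigger follows the target; the direction is regressive.

regressive place assimilation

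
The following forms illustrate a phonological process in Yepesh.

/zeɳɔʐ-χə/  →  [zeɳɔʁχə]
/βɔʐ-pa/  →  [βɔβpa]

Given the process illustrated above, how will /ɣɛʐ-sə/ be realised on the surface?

The data show regressive place assimilation: /ʐ/ → [ʁ] before /χ/; /ʐ/ → [β] before /p/. In each pair only place changes, matching the following consonant, while manner and voice stay constant.
/ʐ/ is a voiced retroflex fricative. The following trigger /s/ is alveolar, so /ʐ/ must become alveolar as well.
The voiced alveolar fricative is [z], so /ʐ/ → [z].

[ɣɛzsə]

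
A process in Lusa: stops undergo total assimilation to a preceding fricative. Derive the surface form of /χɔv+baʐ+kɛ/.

[χɔvvaʐʐɛ]

/b/ is the segment targeted by the rule; it sits immediately after /v/, so it assimilates completely and surfaces as [v].
At the second juncture, /k/ likewise becomes [ʐ] adjacent to /ʐ/.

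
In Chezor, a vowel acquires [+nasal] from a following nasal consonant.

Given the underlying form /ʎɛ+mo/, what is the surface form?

[ʎɛ̃mo]

/ɛ/ sits next to the nasal /m/ and is therefore nasalised to [ɛ̃].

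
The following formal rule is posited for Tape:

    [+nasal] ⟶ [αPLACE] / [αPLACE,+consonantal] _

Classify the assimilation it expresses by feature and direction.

The shared variable α links the value of the place features (abbreviated [PLACE]) on the target to the same value on the neighbouring segment, so place is the feature that assimilates.
Since the environment is written before the underscore, the trigger precedes the target; the direction is progressive.

progressive place assimilation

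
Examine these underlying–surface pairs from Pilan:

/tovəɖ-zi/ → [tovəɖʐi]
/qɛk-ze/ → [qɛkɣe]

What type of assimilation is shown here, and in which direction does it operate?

progressive place assimilation

Underlying /z/ is realised as [ʐ] next to /ɖ/; /ɖ/ itself does not change.
/z/ is alveolar while /ɖ/ is retroflex; the output [ʐ] is retroflex, matching the trigger — so the feature that spreads is place.
Manner and voice are unchanged, so the assimilation is partial, not total.
The same holds elsewhere in the data: /z/ → [ɣ] after /k/ (alveolar → velar, matching velar) — only place changes, and always toward the preceding segment.
Since the segment that changes follows the conditioning segment, the assimilation is progressive.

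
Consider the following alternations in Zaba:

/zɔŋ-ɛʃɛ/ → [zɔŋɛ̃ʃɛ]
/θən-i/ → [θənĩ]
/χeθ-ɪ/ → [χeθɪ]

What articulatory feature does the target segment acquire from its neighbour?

The vowel /ɛ/ surfaces as nasalised [ɛ̃] next to the preceding nasal /ŋ/ — it has acquired the [+nasal] feature of its neighbour.
Likewise in the remaining data: /i/ → [ĩ] after /n/ — each time a vowel is nasalised next to a preceding nasal.
No change occurs in [χeθɪ] because the vowel at the boundary is adjacent to an oral consonant, not a nasal (/ɪ/ next to /θ/).

nasality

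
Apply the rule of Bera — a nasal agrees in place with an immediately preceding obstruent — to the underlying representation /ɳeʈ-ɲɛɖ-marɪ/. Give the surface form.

/ɲ/ is a voiced palatal nasal. The preceding trigger /ʈ/ is retroflex, so /ɲ/ must become retroflex as well.
The voiced retroflex nasal is [ɳ], so /ɲ/ → [ɳ].
At the second juncture, /m/ likewise becomes [ɳ] adjacent to /ɖ/.

[ɳeʈɳɛɖɳarɪ]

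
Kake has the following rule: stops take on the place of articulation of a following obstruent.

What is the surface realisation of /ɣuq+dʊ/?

[ɣutdʊ]

The rule targets /q/ (voiceless uvular stop), which sits before the trigger /d/ (alveolar).
The voiceless alveolar stop is [t], so /q/ → [t].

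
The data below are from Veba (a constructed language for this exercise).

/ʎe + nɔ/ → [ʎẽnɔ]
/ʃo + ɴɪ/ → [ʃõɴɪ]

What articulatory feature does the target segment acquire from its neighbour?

The vowel /e/ surfaces as nasalised [ẽ] next to the following nasal /n/ — it has acquired the [+nasal] feature of its neighbour.
Likewise in the remaining data: /o/ → [õ] before /ɴ/ — each time a vowel is nasalised next to a following nasal.

nasality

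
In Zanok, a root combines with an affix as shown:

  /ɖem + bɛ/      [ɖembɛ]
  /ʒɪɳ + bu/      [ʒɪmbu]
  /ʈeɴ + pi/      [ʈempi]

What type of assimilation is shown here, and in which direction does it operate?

Comparing underlying and surface forms, /ɳ/ → [m] is the alternation; the neighbouring /b/ is constant.
/ɳ/ is retroflex while /b/ is bilabial; the output [m] is bilabial, matching the trigger — so the feature that spreads is place.
Manner and voice are unchanged, so the assimilation is partial, not total.
The other alternating form patterns the same way: /ɴ/ → [m] before /p/ (uvular → bilabial, matching bilabial) — only place changes, and always toward the following segment.
Nothing changes in [ɖembɛ]: there the adjacent consonants already agree in place (/m/ and /b/ are both bilabial), so this form is consistent with the same rule.
The trigger is the following segment, so the direction is regressive (anticipatory).

regressive place assimilation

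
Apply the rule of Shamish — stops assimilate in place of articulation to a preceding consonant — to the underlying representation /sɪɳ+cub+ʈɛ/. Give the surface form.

[sɪɳʈubpɛ]

/c/ is a voiceless palatal stop. The preceding trigger /ɳ/ is retroflex, so /c/ must become retroflex as well.
The voiceless retroflex stop is [ʈ], so /c/ → [ʈ].
The same rule applies at the second boundary: /ʈ/ → [p] next to /b/.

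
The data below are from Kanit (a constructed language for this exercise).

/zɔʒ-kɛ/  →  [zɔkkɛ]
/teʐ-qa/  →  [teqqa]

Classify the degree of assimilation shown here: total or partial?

total assimilation

Comparing underlying and surface forms, /ʒ/ → [k] is the alternation; the neighbouring /k/ is constant.
The output [k] is identical to the trigger /k/ — every feature (place, manner, voicing) has been copied — so this is total assimilation.
The other form behaves the same way: /ʐ/ → [q] before /q/ — in each case the output is a copy of the following consonant.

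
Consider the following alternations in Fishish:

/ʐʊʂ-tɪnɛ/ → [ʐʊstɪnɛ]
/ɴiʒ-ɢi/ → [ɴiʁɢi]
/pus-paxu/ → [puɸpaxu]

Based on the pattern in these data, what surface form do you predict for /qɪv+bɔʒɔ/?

[qɪβbɔʒɔ]

The data show regressive place assimilation: /ʂ/ → [s] before /t/; /ʒ/ → [ʁ] before /ɢ/; /s/ → [ɸ] before /p/. In each pair only place changes, matching the following consonant, while manner and voice stay constant.
/v/ is a voiced labiodental fricative. The following trigger /b/ is bilabial, so /v/ must become bilabial as well.
A voiced bilabial fricative is [β], so the surface segment is [β].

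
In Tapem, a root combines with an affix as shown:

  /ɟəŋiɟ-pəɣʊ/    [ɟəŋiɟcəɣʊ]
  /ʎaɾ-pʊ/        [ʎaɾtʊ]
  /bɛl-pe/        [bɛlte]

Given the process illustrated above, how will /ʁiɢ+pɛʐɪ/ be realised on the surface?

[ʁiɢqɛʐɪ]

The data show progressive place assimilation: /p/ → [c] after /ɟ/; /p/ → [t] after /ɾ/; /p/ → [t] after /l/. In each pair only place changes, matching the preceding consonant, while manner and voice stay constant.
/p/ is a voiceless bilabial stop. The preceding trigger /ɢ/ is uvular, so /p/ must become uvular as well.
Changing only its place to uvular gives [q] — the voiceless uvular stop.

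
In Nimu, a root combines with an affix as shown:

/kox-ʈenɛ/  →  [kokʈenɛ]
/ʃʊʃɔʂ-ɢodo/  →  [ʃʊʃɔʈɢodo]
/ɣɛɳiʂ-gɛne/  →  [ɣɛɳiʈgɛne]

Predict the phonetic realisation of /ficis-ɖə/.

[ficitɖə]

The data show regressive manner assimilation: /x/ → [k] before /ʈ/; /ʂ/ → [ʈ] before /ɢ/; /ʂ/ → [ʈ] before /g/. In each pair only manner changes, matching the following consonant, while place and voice stay constant.
The rule targets /s/ (voiceless alveolar fricative), which sits before the trigger /ɖ/ (stop).
A voiceless alveolar stop is [t], so the surface segment is [t].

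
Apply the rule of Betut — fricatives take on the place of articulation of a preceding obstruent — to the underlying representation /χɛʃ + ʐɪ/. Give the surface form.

[χɛʃʒɪ]

/ʐ/ is a voiced retroflex fricative. The preceding trigger /ʃ/ is postalveolar, so /ʐ/ must become postalveolar as well.
A voiced postalveolar fricative is [ʒ], so the surface segment is [ʒ].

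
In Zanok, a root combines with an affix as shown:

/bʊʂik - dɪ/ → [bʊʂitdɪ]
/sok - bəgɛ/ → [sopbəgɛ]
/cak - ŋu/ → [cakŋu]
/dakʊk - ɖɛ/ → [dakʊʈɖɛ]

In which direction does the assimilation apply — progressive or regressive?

regressive

Comparing underlying and surface forms, /k/ → [t] is the alternation; the neighbouring /d/ is constant.
/k/ is velar while /d/ is alveolar; the output [t] is alveolar, matching the trigger — so the feature that spreads is place.
Checking the remaining alternations: /k/ → [p] before /b/ (velar → bilabial, matching bilabial); /k/ → [ʈ] before /ɖ/ (velar → retroflex, matching retroflex) — only place changes, and always toward the following segment.
No alternation appears in [cakŋu]: there the adjacent consonants already agree in place (/k/ and /ŋ/ are both velar), so this form is consistent with the same rule.
Since the segment that changes precedes the conditioning segment, the assimilation is regressive.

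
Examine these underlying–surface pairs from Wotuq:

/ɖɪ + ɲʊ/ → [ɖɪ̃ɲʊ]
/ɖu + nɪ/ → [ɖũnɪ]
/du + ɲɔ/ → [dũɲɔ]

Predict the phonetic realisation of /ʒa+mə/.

The data show regressive nasality assimilation (vowel nasalisation): /ɪ/ → [ɪ̃] before /ɲ/; /u/ → [ũ] before /n/; /u/ → [ũ] before /ɲ/ — a vowel is nasalised by an immediately following nasal consonant.
/a/ sits next to the nasal /m/ and is therefore nasalised to [ã].

[ʒãmə]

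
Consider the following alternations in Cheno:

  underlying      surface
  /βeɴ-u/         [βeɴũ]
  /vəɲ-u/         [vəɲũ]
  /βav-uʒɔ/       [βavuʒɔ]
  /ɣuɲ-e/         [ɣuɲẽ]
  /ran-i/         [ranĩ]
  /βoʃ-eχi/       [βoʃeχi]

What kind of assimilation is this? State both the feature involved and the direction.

progressive nasality assimilation (vowel nasalisation)

The vowel /u/ surfaces as nasalised [ũ] next to the preceding nasal /ɴ/ — it has acquired the [+nasal] feature of its neighbour.
Likewise in the remaining data: /u/ → [ũ] after /ɲ/; /e/ → [ẽ] after /ɲ/; /i/ → [ĩ] after /n/ — each time a vowel is nasalised next to a preceding nasal.
No change occurs in [βavuʒɔ], [βoʃeχi] because the vowel at the boundary is adjacent to an oral consonant, not a nasal (/u/ next to /v/; /e/ next to /ʃ/).
Because the conditioning nasal is to the left of the vowel that changes, the process is progressive (perseverative).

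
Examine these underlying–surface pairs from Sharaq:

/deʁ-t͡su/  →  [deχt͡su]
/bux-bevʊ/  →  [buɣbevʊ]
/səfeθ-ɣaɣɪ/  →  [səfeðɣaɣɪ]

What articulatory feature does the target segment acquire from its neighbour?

voicing

Comparing underlying and surface forms, /ʁ/ → [χ] is the alternation; the neighbouring /t͡s/ is constant.
/ʁ/ is voiced while /t͡s/ is voiceless; the output [χ] is voiceless, matching the trigger — so the feature that spreads is voicing.
The other alternating forms pattern the same way: /x/ → [ɣ] before /b/ (voiceless → voiced, matching voiced); /θ/ → [ð] before /ɣ/ (voiceless → voiced, matching voiced) — only voicing changes, and always toward the following segment.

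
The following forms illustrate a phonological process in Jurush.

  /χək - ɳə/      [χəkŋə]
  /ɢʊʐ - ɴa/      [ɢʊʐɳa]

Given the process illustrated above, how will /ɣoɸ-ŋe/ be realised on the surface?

[ɣoɸme]

The data show progressive place assimilation: /ɳ/ → [ŋ] after /k/; /ɴ/ → [ɳ] after /ʐ/. In each pair only place changes, matching the preceding consonant, while manner and voice stay constant.
The rule targets /ŋ/ (voiced velar nasal), which sits after the trigger /ɸ/ (bilabial).
The voiced bilabial nasal is [m], so /ŋ/ → [m].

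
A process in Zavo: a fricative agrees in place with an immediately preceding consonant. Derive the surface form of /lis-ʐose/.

The rule targets /ʐ/ (voiced retroflex fricative), which sits after the trigger /s/ (alveolar).
The voiced alveolar fricative is [z], so /ʐ/ → [z].

[liszose]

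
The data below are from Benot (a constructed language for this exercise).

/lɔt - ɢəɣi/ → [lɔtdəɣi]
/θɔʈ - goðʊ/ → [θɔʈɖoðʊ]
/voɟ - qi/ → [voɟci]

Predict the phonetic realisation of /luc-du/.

[lucɟu]

The data show progressive place assimilation: /ɢ/ → [d] after /t/; /g/ → [ɖ] after /ʈ/; /q/ → [c] after /ɟ/. In each pair only place changes, matching the preceding consonant, while manner and voice stay constant.
/d/ is a voiced alveolar stop. The preceding trigger /c/ is palatal, so /d/ must become palatal as well.
Changing only its place to palatal gives [ɟ] — the voiced palatal stop.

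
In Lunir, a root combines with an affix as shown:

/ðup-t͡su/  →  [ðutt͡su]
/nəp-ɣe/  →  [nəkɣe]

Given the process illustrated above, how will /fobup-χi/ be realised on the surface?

[fobuqχi]

The data show regressive place assimilation: /p/ → [t] before /t͡s/; /p/ → [k] before /ɣ/. In each pair only place changes, matching the following consonant, while manner and voice stay constant.
/p/ is a voiceless bilabial stop. The following trigger /χ/ is uvular, so /p/ must become uvular as well.
Changing only its place to uvular gives [q] — the voiceless uvular stop.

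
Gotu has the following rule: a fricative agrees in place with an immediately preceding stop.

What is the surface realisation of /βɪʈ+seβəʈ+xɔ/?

[βɪʈʂeβəʈʂɔ]

/s/ is a voiceless alveolar fricative. The preceding trigger /ʈ/ is retroflex, so /s/ must become retroflex as well.
Changing only its place to retroflex gives [ʂ] — the voiceless retroflex fricative.
At the second juncture, /x/ likewise becomes [ʂ] adjacent to /ʈ/.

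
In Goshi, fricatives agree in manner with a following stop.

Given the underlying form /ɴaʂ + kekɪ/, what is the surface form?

[ɴaʈkekɪ]

/ʂ/ is a voiceless retroflex fricative. The following trigger /k/ is a stop, so /ʂ/ must become a stop as well.
The voiceless retroflex stop is [ʈ], so /ʂ/ → [ʈ].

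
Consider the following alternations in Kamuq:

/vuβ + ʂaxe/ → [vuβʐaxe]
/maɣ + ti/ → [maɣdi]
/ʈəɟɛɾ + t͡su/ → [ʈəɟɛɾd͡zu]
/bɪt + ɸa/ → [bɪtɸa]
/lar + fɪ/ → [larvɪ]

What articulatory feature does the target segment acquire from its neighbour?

Comparing underlying and surface forms, /ʂ/ → [ʐ] is the alternation; the neighbouring /β/ is constant.
The change voiceless → voiced matches the voicing of the preceding /β/, identifying this as voicing assimilation.
The other alternating forms pattern the same way: /t/ → [d] after /ɣ/ (voiceless → voiced, matching voiced); /t͡s/ → [d͡z] after /ɾ/ (voiceless → voiced, matching voiced); /f/ → [v] after /r/ (voiceless → voiced, matching voiced) — only voicing changes, and always toward the preceding segment.
No alternation appears in [bɪtɸa]: there the adjacent consonants already agree in voicing (/ɸ/ and /t/ are both voiceless), so this form is consistent with the same rule.

voicing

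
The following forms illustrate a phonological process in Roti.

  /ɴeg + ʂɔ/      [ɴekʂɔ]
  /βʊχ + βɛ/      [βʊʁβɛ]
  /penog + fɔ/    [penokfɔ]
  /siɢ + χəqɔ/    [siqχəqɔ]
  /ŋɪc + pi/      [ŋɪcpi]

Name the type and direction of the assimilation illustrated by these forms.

regressive voicing assimilation

Comparing underlying and surface forms, /g/ → [k] is the alternation; the neighbouring /ʂ/ is constant.
The change voiced → voiceless matches the voicing of the following /ʂ/, identifying this as voicing assimilation.
Place and manner are unchanged, so the assimilation is partial, not total.
The other alternating forms pattern the same way: /χ/ → [ʁ] before /β/ (voiceless → voiced, matching voiced); /g/ → [k] before /f/ (voiced → voiceless, matching voiceless); /ɢ/ → [q] before /χ/ (voiced → voiceless, matching voiceless) — only voicing changes, and always toward the following segment.
Nothing changes in [ŋɪcpi]: there the adjacent consonants already agree in voicing (/c/ and /p/ are both voiceless), so this form is consistent with the same rule.
The trigger is the following segment, so the direction is regressive (anticipatory).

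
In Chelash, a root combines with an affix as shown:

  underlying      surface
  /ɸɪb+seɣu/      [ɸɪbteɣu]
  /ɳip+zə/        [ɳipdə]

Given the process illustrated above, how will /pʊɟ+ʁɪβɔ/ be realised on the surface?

[pʊɟɢɪβɔ]

The data show progressive manner assimilation: /s/ → [t] after /b/; /z/ → [d] after /p/. In each pair only manner changes, matching the preceding consonant, while place and voice stay constant.
The rule targets /ʁ/ (voiced uvular fricative), which sits after the trigger /ɟ/ (stop).
A voiced uvular stop is [ɢ], so the surface segment is [ɢ].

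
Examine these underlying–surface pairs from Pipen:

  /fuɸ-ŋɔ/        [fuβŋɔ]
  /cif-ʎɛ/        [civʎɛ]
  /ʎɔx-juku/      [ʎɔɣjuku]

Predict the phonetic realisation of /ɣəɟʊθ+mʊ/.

The data show regressive voicing assimilation: /ɸ/ → [β] before /ŋ/; /f/ → [v] before /ʎ/; /x/ → [ɣ] before /j/. In each pair only voicing changes, matching the following consonant, while place and manner stay constant.
/θ/ is a voiceless dental fricative. The following trigger /m/ is voiced, so /θ/ must become voiced as well.
A voiced dental fricative is [ð], so the surface segment is [ð].

[ɣəɟʊðmʊ]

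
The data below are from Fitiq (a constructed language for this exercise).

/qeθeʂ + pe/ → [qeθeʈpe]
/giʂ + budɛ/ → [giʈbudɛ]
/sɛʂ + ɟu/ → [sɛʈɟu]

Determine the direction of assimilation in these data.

regressive

Underlying /ʂ/ is realised as [ʈ] next to /p/; /p/ itself does not change.
/ʂ/ is a fricative while /p/ is a stop; the output [ʈ] is a stop, matching the trigger — so the feature that spreads is manner.
The other alternating forms pattern the same way: /ʂ/ → [ʈ] before /b/ (fricative → stop, matching a stop); /ʂ/ → [ʈ] before /ɟ/ (fricative → stop, matching a stop) — only manner changes, and always toward the following segment.
The trigger is the following segment, so the direction is regressive (anticipatory).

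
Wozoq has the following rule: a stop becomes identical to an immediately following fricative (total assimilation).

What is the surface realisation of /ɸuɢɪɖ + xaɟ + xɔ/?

[ɸuɢɪxxaxxɔ]

/ɖ/ is the segment targeted by the rule; it sits immediately before /x/, so it assimilates completely and surfaces as [x].
The same rule applies at the second boundary: /ɟ/ → [x] next to /x/.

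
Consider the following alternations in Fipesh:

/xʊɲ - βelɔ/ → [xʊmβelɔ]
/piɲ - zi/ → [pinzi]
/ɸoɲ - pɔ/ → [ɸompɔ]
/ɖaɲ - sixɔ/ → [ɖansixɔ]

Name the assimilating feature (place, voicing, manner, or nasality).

place

Underlying /ɲ/ is realised as [m] next to /β/; /β/ itself does not change.
The change palatal → bilabial matches the place of the following /β/, identifying this as place assimilation.
Checking the remaining alternations: /ɲ/ → [n] before /z/ (palatal → alveolar, matching alveolar); /ɲ/ → [m] before /p/ (palatal → bilabial, matching bilabial); /ɲ/ → [n] before /s/ (palatal → alveolar, matching alveolar) — only place changes, and always toward the following segment.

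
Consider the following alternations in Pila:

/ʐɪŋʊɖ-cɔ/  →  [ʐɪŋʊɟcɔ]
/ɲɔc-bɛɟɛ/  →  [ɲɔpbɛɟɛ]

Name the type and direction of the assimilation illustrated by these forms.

regressive place assimilation

Underlying /ɖ/ is realised as [ɟ] next to /c/; /c/ itself does not change.
/ɖ/ is retroflex while /c/ is palatal; the output [ɟ] is palatal, matching the trigger — so the feature that spreads is place.
Manner and voice are unchanged, so the assimilation is partial, not total.
The other alternating form patterns the same way: /c/ → [p] before /b/ (palatal → bilabial, matching bilabial) — only place changes, and always toward the following segment.
The trigger is the following segment, so the direction is regressive (anticipatory).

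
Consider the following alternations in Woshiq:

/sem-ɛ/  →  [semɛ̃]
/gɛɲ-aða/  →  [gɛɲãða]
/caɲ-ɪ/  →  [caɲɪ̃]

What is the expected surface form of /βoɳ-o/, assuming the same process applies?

[βoɳõ]

The data show progressive nasality assimilation (vowel nasalisation): /ɛ/ → [ɛ̃] after /m/; /a/ → [ã] after /ɲ/; /ɪ/ → [ɪ̃] after /ɲ/ — a vowel is nasalised by an immediately preceding nasal consonant.
The vowel /o/ is adjacent to the preceding nasal /ɳ/, so it acquires [+nasal] and surfaces as [õ].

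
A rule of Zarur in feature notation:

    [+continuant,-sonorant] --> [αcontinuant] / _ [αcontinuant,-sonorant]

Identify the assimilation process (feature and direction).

regressive manner assimilation

The shared variable α links the value of [continuant] on the target to that of the neighbouring obstruent. [continuant] distinguishes stops from fricatives — a manner-of-articulation feature — so this is manner assimilation.
Since the environment is written after the underscore, the trigger follows the target; the direction is regressive.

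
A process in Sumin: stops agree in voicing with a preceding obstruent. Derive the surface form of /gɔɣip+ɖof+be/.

[gɔɣipʈofpe]

/ɖ/ is a voiced retroflex stop. The preceding trigger /p/ is voiceless, so /ɖ/ must become voiceless as well.
The voiceless retroflex stop is [ʈ], so /ɖ/ → [ʈ].
At the second juncture, /b/ likewise becomes [p] adjacent to /f/.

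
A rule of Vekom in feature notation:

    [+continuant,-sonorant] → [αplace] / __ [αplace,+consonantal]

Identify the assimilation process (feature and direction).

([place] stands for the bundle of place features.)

The rule copies the place features (abbreviated [place]) from the environment onto the target, so the assimilating feature is place.
Since the environment is written after the underscore, the trigger follows the target; the direction is regressive.

regressive place assimilation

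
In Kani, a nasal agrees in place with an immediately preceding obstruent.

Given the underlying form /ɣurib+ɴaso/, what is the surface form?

The rule targets /ɴ/ (voiced uvular nasal), which sits after the trigger /b/ (bilabial).
A voiced bilabial nasal is [m], so the surface segment is [m].

[ɣuribmaso]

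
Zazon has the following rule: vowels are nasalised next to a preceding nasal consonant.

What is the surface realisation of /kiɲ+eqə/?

/e/ sits next to the nasal /ɲ/ and is therefore nasalised to [ẽ].

[kiɲẽqə]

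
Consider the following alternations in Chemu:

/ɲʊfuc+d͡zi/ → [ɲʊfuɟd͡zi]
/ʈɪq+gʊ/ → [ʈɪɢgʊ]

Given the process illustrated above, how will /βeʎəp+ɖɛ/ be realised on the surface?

The data show regressive voicing assimilation: /c/ → [ɟ] before /d͡z/; /q/ → [ɢ] before /g/. In each pair only voicing changes, matching the following consonant, while place and manner stay constant.
The rule targets /p/ (voiceless bilabial stop), which sits before the trigger /ɖ/ (voiced).
The voiced bilabial stop is [b], so /p/ → [b].

[βeʎəbɖɛ]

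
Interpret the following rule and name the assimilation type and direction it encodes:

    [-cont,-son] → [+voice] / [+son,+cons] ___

progressive voicing assimilation

The target ([-cont,-son], stops) acquires [+voice] next to a sonorant consonant ([+son,+cons]) — it takes on the voicing of its neighbour, so the feature that spreads is voicing.
The conditioning segment sits to the left of the focus bar, meaning the trigger precedes the segment that changes — progressive assimilation.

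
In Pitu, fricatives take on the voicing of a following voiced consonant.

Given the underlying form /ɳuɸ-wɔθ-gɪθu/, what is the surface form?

[ɳuβwɔðgɪθu]

/ɸ/ is a voiceless bilabial fricative. The following trigger /w/ is voiced, so /ɸ/ must become voiced as well.
Changing only its voicing to voiced gives [β] — the voiced bilabial fricative.
The same rule applies at the second boundary: /θ/ → [ð] next to /g/.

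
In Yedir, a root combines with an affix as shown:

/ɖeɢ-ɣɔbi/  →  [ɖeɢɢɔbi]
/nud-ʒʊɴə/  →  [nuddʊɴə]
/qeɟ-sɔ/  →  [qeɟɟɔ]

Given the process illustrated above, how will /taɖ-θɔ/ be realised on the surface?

The data show progressive total assimilation (/ɣ/ → [ɢ] after /ɢ/; /ʒ/ → [d] after /d/; /s/ → [ɟ] after /ɟ/): in every case the target segment becomes identical to its preceding neighbour, copying more than a single feature.
/θ/ is the segment targeted by the rule; it sits immediately after /ɖ/, so it assimilates completely and surfaces as [ɖ].

[taɖɖɔ]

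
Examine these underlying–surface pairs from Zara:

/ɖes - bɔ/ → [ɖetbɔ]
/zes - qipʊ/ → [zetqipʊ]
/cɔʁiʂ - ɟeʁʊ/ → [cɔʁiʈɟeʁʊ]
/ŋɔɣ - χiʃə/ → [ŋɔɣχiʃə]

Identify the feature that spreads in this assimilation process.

manner

The segment that alternates is /s/, which surfaces as [t] when adjacent to /b/.
The change fricative → stop matches the manner of the following /b/, identifying this as manner assimilation.
The other alternating forms pattern the same way: /s/ → [t] before /q/ (fricative → stop, matching a stop); /ʂ/ → [ʈ] before /ɟ/ (fricative → stop, matching a stop) — only manner changes, and always toward the following segment.
Nothing changes in [ŋɔɣχiʃə]: there the adjacent consonants already agree in manner (/ɣ/ and /χ/ are both fricatives), so this form is consistent with the same rule.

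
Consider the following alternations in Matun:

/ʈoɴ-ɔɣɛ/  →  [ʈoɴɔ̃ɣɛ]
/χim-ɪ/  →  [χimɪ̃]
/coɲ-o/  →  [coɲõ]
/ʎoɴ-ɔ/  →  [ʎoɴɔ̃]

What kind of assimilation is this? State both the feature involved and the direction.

The vowel /ɔ/ surfaces as nasalised [ɔ̃] next to the preceding nasal /ɴ/ — it has acquired the [+nasal] feature of its neighbour.
The other forms show the same pattern: /ɪ/ → [ɪ̃] after /m/; /o/ → [õ] after /ɲ/ — each time a vowel is nasalised next to a preceding nasal.
Because the conditioning nasal is to the left of the vowel that changes, the process is progressive (perseverative).

progressive nasality assimilation (vowel nasalisation)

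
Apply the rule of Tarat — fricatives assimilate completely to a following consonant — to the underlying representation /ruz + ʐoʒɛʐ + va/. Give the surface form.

/z/ is the segment targeted by the rule; it sits immediately before /ʐ/, so it assimilates completely and surfaces as [ʐ].
At the second juncture, /ʐ/ likewise becomes [v] adjacent to /v/.

[ruʐʐoʒɛvva]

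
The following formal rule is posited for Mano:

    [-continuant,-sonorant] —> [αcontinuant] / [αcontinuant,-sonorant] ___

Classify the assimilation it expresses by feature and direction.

The shared variable α links the value of [continuant] on the target to that of the neighbouring obstruent. [continuant] distinguishes stops from fricatives — a manner-of-articulation feature — so this is manner assimilation.
Since the environment is written before the underscore, the trigger precedes the target; the direction is progressive.

progressive manner assimilation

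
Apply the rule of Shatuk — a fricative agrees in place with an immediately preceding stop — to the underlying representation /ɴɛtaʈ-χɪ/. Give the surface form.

[ɴɛtaʈʂɪ]

/χ/ is a voiceless uvular fricative. The preceding trigger /ʈ/ is retroflex, so /χ/ must become retroflex as well.
The voiceless retroflex fricative is [ʂ], so /χ/ → [ʂ].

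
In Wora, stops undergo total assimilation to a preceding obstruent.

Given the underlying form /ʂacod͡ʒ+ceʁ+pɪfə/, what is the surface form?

/c/ is the segment targeted by the rule; it sits immediately after /d͡ʒ/, so it assimilates completely and surfaces as [d͡ʒ].
The same rule applies at the second boundary: /p/ → [ʁ] next to /ʁ/.

[ʂacod͡ʒd͡ʒeʁʁɪfə]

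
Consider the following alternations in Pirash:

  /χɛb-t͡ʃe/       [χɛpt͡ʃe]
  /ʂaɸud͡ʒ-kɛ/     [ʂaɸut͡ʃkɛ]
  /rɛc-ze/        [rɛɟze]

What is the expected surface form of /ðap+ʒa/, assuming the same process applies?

The data show regressive voicing assimilation: /b/ → [p] before /t͡ʃ/; /d͡ʒ/ → [t͡ʃ] before /k/; /c/ → [ɟ] before /z/. In each pair only voicing changes, matching the following consonant, while place and manner stay constant.
/p/ is a voiceless bilabial stop. The following trigger /ʒ/ is voiced, so /p/ must become voiced as well.
Changing only its voicing to voiced gives [b] — the voiced bilabial stop.

[ðabʒa]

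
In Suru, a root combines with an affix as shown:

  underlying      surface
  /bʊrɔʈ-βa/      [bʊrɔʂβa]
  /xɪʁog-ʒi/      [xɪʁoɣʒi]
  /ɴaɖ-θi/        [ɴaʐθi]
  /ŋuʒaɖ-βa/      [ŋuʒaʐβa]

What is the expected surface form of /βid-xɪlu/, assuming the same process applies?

[βizxɪlu]

The data show regressive manner assimilation: /ʈ/ → [ʂ] before /β/; /g/ → [ɣ] before /ʒ/; /ɖ/ → [ʐ] before /θ/; /ɖ/ → [ʐ] before /β/. In each pair only manner changes, matching the following consonant, while place and voice stay constant.
/d/ is a voiced alveolar stop. The following trigger /x/ is a fricative, so /d/ must become a fricative as well.
Changing only its manner to fricative gives [z] — the voiced alveolar fricative.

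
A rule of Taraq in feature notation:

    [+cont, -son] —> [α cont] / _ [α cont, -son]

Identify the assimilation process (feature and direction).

The rule copies [cont] (continuancy) from the environment onto the target fricatives; since [±cont] encodes the stop/fricative manner contrast, the assimilating dimension is manner.
Since the environment is written after the underscore, the trigger follows the target; the direction is regressive.

regressive manner assimilation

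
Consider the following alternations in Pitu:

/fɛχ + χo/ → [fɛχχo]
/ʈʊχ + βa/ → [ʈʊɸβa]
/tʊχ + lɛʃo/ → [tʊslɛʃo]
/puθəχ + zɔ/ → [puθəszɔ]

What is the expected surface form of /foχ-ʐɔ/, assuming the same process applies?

[foʂʐɔ]

The data show regressive place assimilation: /χ/ → [ɸ] before /β/; /χ/ → [s] before /l/; /χ/ → [s] before /z/. In each pair only place changes, matching the following consonant, while manner and voice stay constant.
No alternation appears in [fɛχχo]: there the adjacent consonants already agree in place (/χ/ and /χ/ are both uvular), so this form is consistent with the same rule.
The rule targets /χ/ (voiceless uvular fricative), which sits before the trigger /ʐ/ (retroflex).
A voiceless retroflex fricative is [ʂ], so the surface segment is [ʂ].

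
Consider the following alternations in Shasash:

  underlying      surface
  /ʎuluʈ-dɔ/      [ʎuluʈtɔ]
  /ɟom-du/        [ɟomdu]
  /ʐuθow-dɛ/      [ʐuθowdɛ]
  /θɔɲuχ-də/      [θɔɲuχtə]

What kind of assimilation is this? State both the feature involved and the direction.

progressive voicing assimilation

The segment that alternates is /d/, which surfaces as [t] when adjacent to /ʈ/.
The change voiced → voiceless matches the voicing of the preceding /ʈ/, identifying this as voicing assimilation.
Place and manner are unchanged, so the assimilation is partial, not total.
Checking the remaining alternation: /d/ → [t] after /χ/ (voiced → voiceless, matching voiceless) — only voicing changes, and always toward the preceding segment.
Nothing changes in [ɟomdu], [ʐuθowdɛ]: there the adjacent consonants already agree in voicing (/d/ and /m/ are both voiced; /d/ and /w/ are both voiced), so these forms are consistent with the same rule.
Since the segment that changes follows the conditioning segment, the assimilation is progressive.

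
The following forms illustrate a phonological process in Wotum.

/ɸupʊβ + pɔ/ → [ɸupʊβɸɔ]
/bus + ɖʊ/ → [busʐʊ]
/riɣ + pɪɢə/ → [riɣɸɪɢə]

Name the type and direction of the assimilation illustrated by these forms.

Comparing underlying and surface forms, /p/ → [ɸ] is the alternation; the neighbouring /β/ is constant.
/p/ is a stop while /β/ is a fricative; the output [ɸ] is a fricative, matching the trigger — so the feature that spreads is manner.
Place and voice are unchanged, so the assimilation is partial, not total.
Checking the remaining alternations: /ɖ/ → [ʐ] after /s/ (stop → fricative, matching a fricative); /p/ → [ɸ] after /ɣ/ (stop → fricative, matching a fricative) — only manner changes, and always toward the preceding segment.
Since the segment that changes follows the conditioning segment, the assimilation is progressive.

progressive manner assimilation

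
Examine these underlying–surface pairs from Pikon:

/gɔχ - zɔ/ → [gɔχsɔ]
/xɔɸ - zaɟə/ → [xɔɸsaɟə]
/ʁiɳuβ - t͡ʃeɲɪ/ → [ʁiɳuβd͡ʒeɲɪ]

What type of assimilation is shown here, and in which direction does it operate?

The segment that alternates is /z/, which surfaces as [s] when adjacent to /χ/.
The change voiced → voiceless matches the voicing of the preceding /χ/, identifying this as voicing assimilation.
Place and manner are unchanged, so the assimilation is partial, not total.
Checking the remaining alternations: /z/ → [s] after /ɸ/ (voiced → voiceless, matching voiceless); /t͡ʃ/ → [d͡ʒ] after /β/ (voiceless → voiced, matching voiced) — only voicing changes, and always toward the preceding segment.
Since the segment that changes follows the conditioning segment, the assimilation is progressive.

progressive voicing assimilation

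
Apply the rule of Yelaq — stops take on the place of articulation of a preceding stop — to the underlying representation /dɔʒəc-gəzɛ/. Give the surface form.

[dɔʒəcɟəzɛ]

The rule targets /g/ (voiced velar stop), which sits after the trigger /c/ (palatal).
A voiced palatal stop is [ɟ], so the surface segment is [ɟ].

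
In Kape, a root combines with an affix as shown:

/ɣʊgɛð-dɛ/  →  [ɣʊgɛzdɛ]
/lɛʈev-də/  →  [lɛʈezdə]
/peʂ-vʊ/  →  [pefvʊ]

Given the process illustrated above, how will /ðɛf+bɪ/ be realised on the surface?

The data show regressive place assimilation: /ð/ → [z] before /d/; /v/ → [z] before /d/; /ʂ/ → [f] before /v/. In each pair only place changes, matching the following consonant, while manner and voice stay constant.
The rule targets /f/ (voiceless labiodental fricative), which sits before the trigger /b/ (bilabial).
Changing only its place to bilabial gives [ɸ] — the voiceless bilabial fricative.

[ðɛɸbɪ]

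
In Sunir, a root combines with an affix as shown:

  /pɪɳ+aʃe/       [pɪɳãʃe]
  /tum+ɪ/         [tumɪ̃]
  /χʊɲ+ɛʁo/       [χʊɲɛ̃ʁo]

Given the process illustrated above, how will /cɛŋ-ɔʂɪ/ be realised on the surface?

[cɛŋɔ̃ʂɪ]

The data show progressive nasality assimilation (vowel nasalisation): /a/ → [ã] after /ɳ/; /ɪ/ → [ɪ̃] after /m/; /ɛ/ → [ɛ̃] after /ɲ/ — a vowel is nasalised by an immediately preceding nasal consonant.
/ɔ/ sits next to the nasal /ŋ/ and is therefore nasalised to [ɔ̃].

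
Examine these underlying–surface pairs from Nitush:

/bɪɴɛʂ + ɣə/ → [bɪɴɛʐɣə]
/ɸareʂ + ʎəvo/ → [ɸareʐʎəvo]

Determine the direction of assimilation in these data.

The segment that alternates is /ʂ/, which surfaces as [ʐ] when adjacent to /ɣ/.
The change voiceless → voiced matches the voicing of the following /ɣ/, identifying this as voicing assimilation.
The same holds elsewhere in the data: /ʂ/ → [ʐ] before /ʎ/ (voiceless → voiced, matching voiced) — only voicing changes, and always toward the following segment.
The trigger is the following segment, so the direction is regressive (anticipatory).

regressive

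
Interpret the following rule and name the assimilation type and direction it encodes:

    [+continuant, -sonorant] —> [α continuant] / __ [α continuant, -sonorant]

The rule copies [continuant] (continuancy) from the environment onto the target fricatives; since [±continuant] encodes the stop/fricative manner contrast, the assimilating dimension is manner.
Since the environment is written after the underscore, the trigger follows the target; the direction is regressive.

regressive manner assimilation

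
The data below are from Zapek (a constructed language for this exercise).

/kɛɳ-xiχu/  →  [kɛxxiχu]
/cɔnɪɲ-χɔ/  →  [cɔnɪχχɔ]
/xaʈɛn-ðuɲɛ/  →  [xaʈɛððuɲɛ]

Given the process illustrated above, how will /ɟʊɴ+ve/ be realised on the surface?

The data show regressive total assimilation (/ɳ/ → [x] before /x/; /ɲ/ → [χ] before /χ/; /n/ → [ð] before /ð/): in every case the target segment becomes identical to its following neighbour, copying more than a single feature.
/ɴ/ is the segment targeted by the rule; it sits immediately before /v/, so it assimilates completely and surfaces as [v].

[ɟʊvve]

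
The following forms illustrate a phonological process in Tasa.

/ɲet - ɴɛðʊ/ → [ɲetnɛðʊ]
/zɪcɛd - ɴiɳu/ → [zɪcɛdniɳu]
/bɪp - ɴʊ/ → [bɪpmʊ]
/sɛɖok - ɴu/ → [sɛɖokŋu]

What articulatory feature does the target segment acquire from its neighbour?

Underlying /ɴ/ is realised as [n] next to /t/; /t/ itself does not change.
/ɴ/ is uvular while /t/ is alveolar; the output [n] is alveolar, matching the trigger — so the feature that spreads is place.
The other alternating forms pattern the same way: /ɴ/ → [n] after /d/ (uvular → alveolar, matching alveolar); /ɴ/ → [m] after /p/ (uvular → bilabial, matching bilabial); /ɴ/ → [ŋ] after /k/ (uvular → velar, matching velar) — only place changes, and always toward the preceding segment.

place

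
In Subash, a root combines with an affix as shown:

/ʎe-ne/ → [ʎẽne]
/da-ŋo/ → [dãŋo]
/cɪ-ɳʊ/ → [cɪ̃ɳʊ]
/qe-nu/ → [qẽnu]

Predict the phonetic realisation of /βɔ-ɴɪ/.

The data show regressive nasality assimilation (vowel nasalisation): /e/ → [ẽ] before /n/; /a/ → [ã] before /ŋ/; /ɪ/ → [ɪ̃] before /ɳ/ — a vowel is nasalised by an immediately following nasal consonant.
/ɔ/ sits next to the nasal /ɴ/ and is therefore nasalised to [ɔ̃].

[βɔ̃ɴɪ]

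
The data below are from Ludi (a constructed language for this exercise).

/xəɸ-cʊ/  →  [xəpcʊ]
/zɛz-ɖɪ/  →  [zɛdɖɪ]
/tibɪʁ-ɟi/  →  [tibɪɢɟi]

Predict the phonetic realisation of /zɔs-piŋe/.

The data show regressive manner assimilation: /ɸ/ → [p] before /c/; /z/ → [d] before /ɖ/; /ʁ/ → [ɢ] before /ɟ/. In each pair only manner changes, matching the following consonant, while place and voice stay constant.
/s/ is a voiceless alveolar fricative. The following trigger /p/ is a stop, so /s/ must become a stop as well.
Changing only its manner to stop gives [t] — the voiceless alveolar stop.

[zɔtpiŋe]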